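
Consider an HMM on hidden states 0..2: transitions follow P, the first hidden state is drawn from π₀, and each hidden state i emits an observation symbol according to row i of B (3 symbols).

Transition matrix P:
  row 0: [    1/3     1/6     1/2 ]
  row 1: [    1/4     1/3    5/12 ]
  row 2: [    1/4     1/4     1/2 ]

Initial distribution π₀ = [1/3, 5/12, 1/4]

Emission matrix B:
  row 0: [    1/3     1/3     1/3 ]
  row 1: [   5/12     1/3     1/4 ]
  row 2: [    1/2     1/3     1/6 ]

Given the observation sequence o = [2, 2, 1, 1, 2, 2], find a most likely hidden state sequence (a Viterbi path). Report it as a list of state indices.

path = [0, 0, 2, 2, 0, 0]

t=0: δ = [1.111e-01, 1.042e-01, 4.167e-02]  (obs o_0=2)
t=1: δ = [1.235e-02, 8.681e-03, 9.259e-03]  ψ = [0, 1, 0]  (obs o_1=2)
t=2: δ = [1.372e-03, 9.645e-04, 2.058e-03]  ψ = [0, 1, 0]  (obs o_2=1)
t=3: δ = [1.715e-04, 1.715e-04, 3.429e-04]  ψ = [2, 2, 2]  (obs o_3=1)
t=4: δ = [2.858e-05, 2.143e-05, 2.858e-05]  ψ = [2, 2, 2]  (obs o_4=2)
t=5: δ = [3.175e-06, 1.786e-06, 2.381e-06]  ψ = [0, 1, 0]  (obs o_5=2)
backtrack: best end state = 0; path = [0, 0, 2, 2, 0, 0]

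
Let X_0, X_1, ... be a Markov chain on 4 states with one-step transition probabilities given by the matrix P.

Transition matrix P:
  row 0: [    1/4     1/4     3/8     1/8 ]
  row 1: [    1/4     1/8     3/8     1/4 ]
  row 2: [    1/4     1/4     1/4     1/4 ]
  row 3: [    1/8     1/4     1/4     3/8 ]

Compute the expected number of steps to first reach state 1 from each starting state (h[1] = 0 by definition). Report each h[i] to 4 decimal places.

First-step conditioning: h[1] = 0; for i ≠ 1, h[i] = 1 + Σ_k P[i][k]·h[k].
  h[0] = 1 + 1/4·h[0] + 3/8·h[2] + 1/8·h[3]
  h[2] = 1 + 1/4·h[0] + 1/4·h[2] + 1/4·h[3]
  h[3] = 1 + 1/8·h[0] + 1/4·h[2] + 3/8·h[3]
Solving the 3×3 linear system over states ≠ 1 gives exactly h = [4, 0, 4, 4] (h[1] = 0 is the target).

h = [4.0000, 0.0000, 4.0000, 4.0000]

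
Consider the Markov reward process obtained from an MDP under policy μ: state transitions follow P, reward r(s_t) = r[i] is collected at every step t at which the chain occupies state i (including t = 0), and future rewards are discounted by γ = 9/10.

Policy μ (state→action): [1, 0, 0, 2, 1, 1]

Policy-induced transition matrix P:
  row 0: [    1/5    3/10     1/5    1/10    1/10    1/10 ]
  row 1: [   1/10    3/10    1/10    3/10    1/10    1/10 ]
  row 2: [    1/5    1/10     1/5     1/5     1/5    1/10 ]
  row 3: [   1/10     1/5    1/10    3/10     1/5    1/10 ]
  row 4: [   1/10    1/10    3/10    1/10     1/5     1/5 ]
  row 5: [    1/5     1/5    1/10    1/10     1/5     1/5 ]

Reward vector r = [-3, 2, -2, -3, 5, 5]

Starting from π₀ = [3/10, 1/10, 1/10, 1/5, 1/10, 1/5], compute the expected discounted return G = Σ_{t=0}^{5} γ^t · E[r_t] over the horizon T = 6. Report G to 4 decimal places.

t=0: π = [0.3000, 0.1000, 0.1000, 0.2000, 0.1000, 0.2000], E[r] = 0.0000, γ^t·E[r] = 0.000000, running G = 0.000000
t=1: π = [0.1600, 0.2200, 0.1600, 0.1700, 0.1600, 0.1300], E[r] = 0.5800, γ^t·E[r] = 0.522000, running G = 0.522000
t=2: π = [0.1450, 0.2060, 0.1640, 0.1940, 0.1620, 0.1290], E[r] = 0.5220, γ^t·E[r] = 0.422820, running G = 0.944820
t=3: π = [0.1438, 0.2025, 0.1633, 0.1964, 0.1649, 0.1291], E[r] = 0.5278, γ^t·E[r] = 0.384766, running G = 1.329586
t=4: π = [0.1436, 0.2018, 0.1637, 0.1961, 0.1654, 0.1294], E[r] = 0.5309, γ^t·E[r] = 0.348323, running G = 1.677910
t=5: π = [0.1437, 0.2016, 0.1638, 0.1960, 0.1655, 0.1295], E[r] = 0.5315, γ^t·E[r] = 0.313823, running G = 1.991733

G = 1.9917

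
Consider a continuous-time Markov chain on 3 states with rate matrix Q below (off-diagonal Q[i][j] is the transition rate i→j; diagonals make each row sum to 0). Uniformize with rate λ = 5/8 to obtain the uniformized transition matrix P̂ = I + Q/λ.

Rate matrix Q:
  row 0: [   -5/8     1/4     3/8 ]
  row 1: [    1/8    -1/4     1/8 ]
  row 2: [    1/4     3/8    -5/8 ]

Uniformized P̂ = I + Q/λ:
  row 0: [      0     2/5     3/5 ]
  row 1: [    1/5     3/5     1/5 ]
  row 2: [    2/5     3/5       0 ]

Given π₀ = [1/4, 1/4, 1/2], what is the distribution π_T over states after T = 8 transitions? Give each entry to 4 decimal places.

t=0: π = [0.2500, 0.2500, 0.5000]
t=1: π = [0.2500, 0.5500, 0.2000]
t=2: π = [0.1900, 0.5500, 0.2600]
t=3: π = [0.2140, 0.5620, 0.2240]
t=4: π = [0.2020, 0.5572, 0.2408]
t=5: π = [0.2078, 0.5596, 0.2326]
t=6: π = [0.2050, 0.5584, 0.2366]
t=7: π = [0.2063, 0.5590, 0.2347]
t=8: π = [0.2057, 0.5587, 0.2356]

π = [0.2057, 0.5587, 0.2356]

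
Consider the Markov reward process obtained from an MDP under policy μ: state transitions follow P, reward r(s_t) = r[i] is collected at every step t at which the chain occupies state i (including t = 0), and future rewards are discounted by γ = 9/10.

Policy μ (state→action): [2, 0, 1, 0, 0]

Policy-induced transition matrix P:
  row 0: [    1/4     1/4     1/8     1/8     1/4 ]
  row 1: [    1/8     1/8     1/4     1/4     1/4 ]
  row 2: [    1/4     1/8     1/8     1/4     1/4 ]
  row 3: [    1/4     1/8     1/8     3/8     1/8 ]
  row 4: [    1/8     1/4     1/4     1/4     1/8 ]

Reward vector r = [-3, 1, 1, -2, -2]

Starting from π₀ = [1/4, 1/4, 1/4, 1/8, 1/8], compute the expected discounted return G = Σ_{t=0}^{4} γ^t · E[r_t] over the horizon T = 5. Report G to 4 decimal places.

t=0: π = [0.2500, 0.2500, 0.2500, 0.1250, 0.1250], E[r] = -0.7500, γ^t·E[r] = -0.750000, running G = -0.750000
t=1: π = [0.2031, 0.1719, 0.1719, 0.2344, 0.2188], E[r] = -1.1719, γ^t·E[r] = -1.054688, running G = -1.804688
t=2: π = [0.2012, 0.1777, 0.1738, 0.2539, 0.1934], E[r] = -1.1465, γ^t·E[r] = -0.928652, running G = -2.733340
t=3: π = [0.2036, 0.1743, 0.1714, 0.2566, 0.1941], E[r] = -1.1665, γ^t·E[r] = -0.850381, running G = -3.583721
t=4: π = [0.2039, 0.1747, 0.1711, 0.2566, 0.1937], E[r] = -1.1667, γ^t·E[r] = -0.765443, running G = -4.349165

G = -4.3492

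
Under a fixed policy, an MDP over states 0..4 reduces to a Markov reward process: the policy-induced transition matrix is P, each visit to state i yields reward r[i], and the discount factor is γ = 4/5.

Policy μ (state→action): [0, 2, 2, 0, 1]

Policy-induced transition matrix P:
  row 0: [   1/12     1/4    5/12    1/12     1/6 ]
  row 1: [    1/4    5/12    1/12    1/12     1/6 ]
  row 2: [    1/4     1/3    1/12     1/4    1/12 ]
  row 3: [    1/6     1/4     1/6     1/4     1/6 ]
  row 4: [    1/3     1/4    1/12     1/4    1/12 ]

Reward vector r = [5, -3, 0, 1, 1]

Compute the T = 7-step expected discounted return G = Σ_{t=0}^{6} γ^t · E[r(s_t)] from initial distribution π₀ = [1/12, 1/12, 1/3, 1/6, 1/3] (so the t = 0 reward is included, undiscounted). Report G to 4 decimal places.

t=0: π = [0.0833, 0.0833, 0.3333, 0.1667, 0.3333], E[r] = 0.6667, γ^t·E[r] = 0.666667, running G = 0.666667
t=1: π = [0.2500, 0.2917, 0.1250, 0.2222, 0.1111], E[r] = 0.7083, γ^t·E[r] = 0.566667, running G = 1.233333
t=2: π = [0.1991, 0.3090, 0.1852, 0.1597, 0.1470], E[r] = 0.3750, γ^t·E[r] = 0.240000, running G = 1.473333
t=3: π = [0.2158, 0.3169, 0.1630, 0.1653, 0.1390], E[r] = 0.4323, γ^t·E[r] = 0.221333, running G = 1.694667
t=4: π = [0.2118, 0.3164, 0.1690, 0.1612, 0.1415], E[r] = 0.4127, γ^t·E[r] = 0.169053, running G = 1.863720
t=5: π = [0.2130, 0.3168, 0.1674, 0.1620, 0.1408], E[r] = 0.4175, γ^t·E[r] = 0.136817, running G = 2.000538
t=6: π = [0.2127, 0.3168, 0.1678, 0.1617, 0.1410], E[r] = 0.4161, γ^t·E[r] = 0.109067, running G = 2.109604

G = 2.1096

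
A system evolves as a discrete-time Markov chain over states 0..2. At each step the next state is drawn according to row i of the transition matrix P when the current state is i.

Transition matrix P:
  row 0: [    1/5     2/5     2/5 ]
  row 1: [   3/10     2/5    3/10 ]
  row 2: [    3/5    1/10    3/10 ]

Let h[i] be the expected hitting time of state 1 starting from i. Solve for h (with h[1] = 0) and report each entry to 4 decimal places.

First-step conditioning: h[1] = 0; for i ≠ 1, h[i] = 1 + Σ_k P[i][k]·h[k].
  h[0] = 1 + 1/5·h[0] + 2/5·h[2]
  h[2] = 1 + 3/5·h[0] + 3/10·h[2]
Solving the 2×2 linear system over states ≠ 1 gives exactly h = [55/16, 0, 35/8] (h[1] = 0 is the target).

h = [3.4375, 0.0000, 4.3750]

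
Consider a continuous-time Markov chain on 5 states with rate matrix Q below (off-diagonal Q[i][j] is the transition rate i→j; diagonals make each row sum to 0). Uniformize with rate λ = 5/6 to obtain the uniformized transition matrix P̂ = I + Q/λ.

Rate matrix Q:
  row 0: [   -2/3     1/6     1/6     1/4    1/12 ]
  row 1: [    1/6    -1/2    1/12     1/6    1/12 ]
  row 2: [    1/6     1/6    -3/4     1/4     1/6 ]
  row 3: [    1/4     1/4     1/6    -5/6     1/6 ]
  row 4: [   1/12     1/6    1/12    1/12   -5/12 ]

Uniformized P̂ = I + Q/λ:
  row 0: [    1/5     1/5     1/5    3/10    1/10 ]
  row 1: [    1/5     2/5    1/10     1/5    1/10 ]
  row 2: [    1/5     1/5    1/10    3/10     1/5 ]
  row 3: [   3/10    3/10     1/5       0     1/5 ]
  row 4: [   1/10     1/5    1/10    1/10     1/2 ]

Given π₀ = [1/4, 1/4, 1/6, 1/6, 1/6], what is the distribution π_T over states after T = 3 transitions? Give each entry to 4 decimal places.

π = [0.1963, 0.2721, 0.1375, 0.1773, 0.2168]

t=0: π = [0.2500, 0.2500, 0.1667, 0.1667, 0.1667]
t=1: π = [0.2000, 0.2667, 0.1417, 0.1917, 0.2000]
t=2: π = [0.1992, 0.2725, 0.1392, 0.1758, 0.2133]
t=3: π = [0.1963, 0.2721, 0.1375, 0.1773, 0.2168]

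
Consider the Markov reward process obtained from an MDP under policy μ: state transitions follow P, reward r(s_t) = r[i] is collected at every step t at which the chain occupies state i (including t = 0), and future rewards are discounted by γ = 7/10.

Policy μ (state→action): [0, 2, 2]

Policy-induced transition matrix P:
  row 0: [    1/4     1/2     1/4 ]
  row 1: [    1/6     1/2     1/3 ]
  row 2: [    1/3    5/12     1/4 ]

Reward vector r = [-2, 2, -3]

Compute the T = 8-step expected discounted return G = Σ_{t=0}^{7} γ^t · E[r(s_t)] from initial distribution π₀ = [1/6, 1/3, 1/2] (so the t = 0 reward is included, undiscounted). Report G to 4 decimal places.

t=0: π = [0.1667, 0.3333, 0.5000], E[r] = -1.1667, γ^t·E[r] = -1.166667, running G = -1.166667
t=1: π = [0.2639, 0.4583, 0.2778], E[r] = -0.4444, γ^t·E[r] = -0.311111, running G = -1.477778
t=2: π = [0.2350, 0.4769, 0.2882], E[r] = -0.3808, γ^t·E[r] = -0.186586, running G = -1.664363
t=3: π = [0.2343, 0.4760, 0.2897], E[r] = -0.3858, γ^t·E[r] = -0.132330, running G = -1.796694
t=4: π = [0.2345, 0.4759, 0.2897], E[r] = -0.3862, γ^t·E[r] = -0.092737, running G = -1.889431
t=5: π = [0.2345, 0.4759, 0.2897], E[r] = -0.3862, γ^t·E[r] = -0.064910, running G = -1.954341
t=6: π = [0.2345, 0.4759, 0.2897], E[r] = -0.3862, γ^t·E[r] = -0.045437, running G = -1.999778
t=7: π = [0.2345, 0.4759, 0.2897], E[r] = -0.3862, γ^t·E[r] = -0.031806, running G = -2.031584

G = -2.0316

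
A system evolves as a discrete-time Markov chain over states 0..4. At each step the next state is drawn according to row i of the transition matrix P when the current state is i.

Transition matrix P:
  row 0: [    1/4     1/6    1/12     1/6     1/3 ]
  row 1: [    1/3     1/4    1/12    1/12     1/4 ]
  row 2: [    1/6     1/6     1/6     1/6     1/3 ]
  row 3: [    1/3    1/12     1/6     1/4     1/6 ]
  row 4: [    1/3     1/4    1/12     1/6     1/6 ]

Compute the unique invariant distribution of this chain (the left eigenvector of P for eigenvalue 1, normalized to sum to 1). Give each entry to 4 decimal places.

π = [0.2914, 0.1895, 0.1059, 0.1646, 0.2487]

Balance equations π_j = Σ_i π_i·P[i][j]:
  π_0 = 1/4·π_0 + 1/3·π_1 + 1/6·π_2 + 1/3·π_3 + 1/3·π_4
  π_1 = 1/6·π_0 + 1/4·π_1 + 1/6·π_2 + 1/12·π_3 + 1/4·π_4
  π_2 = 1/12·π_0 + 1/12·π_1 + 1/6·π_2 + 1/6·π_3 + 1/12·π_4
  π_3 = 1/6·π_0 + 1/12·π_1 + 1/6·π_2 + 1/4·π_3 + 1/6·π_4
  normalize: π_0 + π_1 + π_2 + π_3 + π_4 = 1
Solving the linear system gives exactly π = [5414/18579, 320/1689, 1967/18579, 278/1689, 140/563].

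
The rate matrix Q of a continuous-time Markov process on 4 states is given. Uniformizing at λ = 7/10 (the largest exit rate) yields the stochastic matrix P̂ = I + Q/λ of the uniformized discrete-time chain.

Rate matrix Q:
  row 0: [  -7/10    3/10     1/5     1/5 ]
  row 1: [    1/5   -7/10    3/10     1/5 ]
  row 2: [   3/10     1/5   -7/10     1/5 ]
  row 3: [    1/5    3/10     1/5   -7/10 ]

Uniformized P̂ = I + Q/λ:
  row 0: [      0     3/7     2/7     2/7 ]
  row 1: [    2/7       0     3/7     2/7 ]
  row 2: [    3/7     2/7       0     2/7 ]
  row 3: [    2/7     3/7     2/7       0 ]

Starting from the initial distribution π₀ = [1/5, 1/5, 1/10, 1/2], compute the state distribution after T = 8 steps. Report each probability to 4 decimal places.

t=0: π = [0.2000, 0.2000, 0.1000, 0.5000]
t=1: π = [0.2429, 0.3286, 0.2857, 0.1429]
t=2: π = [0.2571, 0.2469, 0.2510, 0.2449]
t=3: π = [0.2481, 0.2869, 0.2493, 0.2157]
t=4: π = [0.2504, 0.2700, 0.2555, 0.2241]
t=5: π = [0.2507, 0.2764, 0.2513, 0.2217]
t=6: π = [0.2500, 0.2742, 0.2534, 0.2224]
t=7: π = [0.2505, 0.2748, 0.2525, 0.2222]
t=8: π = [0.2502, 0.2747, 0.2528, 0.2222]

π = [0.2502, 0.2747, 0.2528, 0.2222]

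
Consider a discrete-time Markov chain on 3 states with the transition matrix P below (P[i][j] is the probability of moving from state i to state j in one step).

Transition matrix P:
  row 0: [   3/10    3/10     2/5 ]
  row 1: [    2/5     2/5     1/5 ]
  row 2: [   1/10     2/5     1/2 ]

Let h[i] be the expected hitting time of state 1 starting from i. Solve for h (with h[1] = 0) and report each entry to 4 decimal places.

h = [2.9032, 0.0000, 2.5806]

First-step conditioning: h[1] = 0; for i ≠ 1, h[i] = 1 + Σ_k P[i][k]·h[k].
  h[0] = 1 + 3/10·h[0] + 2/5·h[2]
  h[2] = 1 + 1/10·h[0] + 1/2·h[2]
Solving the 2×2 linear system over states ≠ 1 gives exactly h = [90/31, 0, 80/31] (h[1] = 0 is the target).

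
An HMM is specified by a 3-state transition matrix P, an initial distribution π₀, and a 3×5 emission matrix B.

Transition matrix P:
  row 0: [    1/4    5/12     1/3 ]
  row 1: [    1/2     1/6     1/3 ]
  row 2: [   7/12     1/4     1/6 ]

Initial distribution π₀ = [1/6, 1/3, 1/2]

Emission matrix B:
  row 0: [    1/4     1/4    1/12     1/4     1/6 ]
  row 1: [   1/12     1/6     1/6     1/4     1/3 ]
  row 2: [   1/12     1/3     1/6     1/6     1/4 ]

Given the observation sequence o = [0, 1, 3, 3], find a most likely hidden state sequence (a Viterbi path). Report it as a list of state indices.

path = [2, 0, 1, 0]

t=0: δ = [4.167e-02, 2.778e-02, 4.167e-02]  (obs o_0=0)
t=1: δ = [6.076e-03, 2.894e-03, 4.630e-03]  ψ = [2, 0, 0]  (obs o_1=1)
t=2: δ = [6.752e-04, 6.330e-04, 3.376e-04]  ψ = [2, 0, 0]  (obs o_2=3)
t=3: δ = [7.912e-05, 7.033e-05, 3.751e-05]  ψ = [1, 0, 0]  (obs o_3=3)
backtrack: best end state = 0; path = [2, 0, 1, 0]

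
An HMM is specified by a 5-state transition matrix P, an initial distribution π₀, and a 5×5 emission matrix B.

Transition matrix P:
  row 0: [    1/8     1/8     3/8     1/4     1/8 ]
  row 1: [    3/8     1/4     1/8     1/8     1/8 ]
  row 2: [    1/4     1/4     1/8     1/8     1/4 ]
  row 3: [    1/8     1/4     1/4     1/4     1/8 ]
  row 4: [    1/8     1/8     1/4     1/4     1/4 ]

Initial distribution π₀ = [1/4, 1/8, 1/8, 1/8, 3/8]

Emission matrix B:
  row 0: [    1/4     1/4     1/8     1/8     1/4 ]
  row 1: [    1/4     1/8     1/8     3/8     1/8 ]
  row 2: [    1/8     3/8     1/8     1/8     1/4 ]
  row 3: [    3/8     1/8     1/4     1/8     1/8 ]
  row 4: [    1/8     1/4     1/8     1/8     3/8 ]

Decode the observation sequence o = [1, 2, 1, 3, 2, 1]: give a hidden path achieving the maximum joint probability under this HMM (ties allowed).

t=0: δ = [6.250e-02, 1.562e-02, 4.688e-02, 1.562e-02, 9.375e-02]  (obs o_0=1)
t=1: δ = [1.465e-03, 1.465e-03, 2.930e-03, 5.859e-03, 2.930e-03]  ψ = [2, 2, 0, 4, 4]  (obs o_1=2)
t=2: δ = [1.831e-04, 1.831e-04, 5.493e-04, 1.831e-04, 1.831e-04]  ψ = [2, 3, 3, 3, 2]  (obs o_2=1)
t=3: δ = [1.717e-05, 5.150e-05, 8.583e-06, 8.583e-06, 1.717e-05]  ψ = [2, 2, 0, 2, 2]  (obs o_3=3)
t=4: δ = [2.414e-06, 1.609e-06, 8.047e-07, 1.609e-06, 8.047e-07]  ψ = [1, 1, 0, 1, 1]  (obs o_4=2)
t=5: δ = [1.509e-07, 5.029e-08, 3.395e-07, 7.544e-08, 7.544e-08]  ψ = [1, 1, 0, 0, 0]  (obs o_5=1)
backtrack: best end state = 2; path = [4, 3, 2, 1, 0, 2]

path = [4, 3, 2, 1, 0, 2]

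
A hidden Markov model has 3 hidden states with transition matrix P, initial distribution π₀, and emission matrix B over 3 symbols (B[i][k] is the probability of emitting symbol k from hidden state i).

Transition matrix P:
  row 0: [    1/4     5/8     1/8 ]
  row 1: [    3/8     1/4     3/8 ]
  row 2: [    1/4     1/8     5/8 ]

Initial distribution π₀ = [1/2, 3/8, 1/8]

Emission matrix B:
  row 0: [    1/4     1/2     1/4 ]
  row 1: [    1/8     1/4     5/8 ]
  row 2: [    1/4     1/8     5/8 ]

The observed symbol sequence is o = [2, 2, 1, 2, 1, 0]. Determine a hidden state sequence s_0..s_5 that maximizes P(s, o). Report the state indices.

t=0: δ = [1.250e-01, 2.344e-01, 7.812e-02]  (obs o_0=2)
t=1: δ = [2.197e-02, 4.883e-02, 5.493e-02]  ψ = [1, 0, 1]  (obs o_1=2)
t=2: δ = [9.155e-03, 3.433e-03, 4.292e-03]  ψ = [1, 0, 2]  (obs o_2=1)
t=3: δ = [5.722e-04, 3.576e-03, 1.676e-03]  ψ = [0, 0, 2]  (obs o_3=2)
t=4: δ = [6.706e-04, 2.235e-04, 1.676e-04]  ψ = [1, 1, 1]  (obs o_4=1)
t=5: δ = [4.191e-05, 5.239e-05, 2.619e-05]  ψ = [0, 0, 2]  (obs o_5=0)
backtrack: best end state = 1; path = [0, 1, 0, 1, 0, 1]

path = [0, 1, 0, 1, 0, 1]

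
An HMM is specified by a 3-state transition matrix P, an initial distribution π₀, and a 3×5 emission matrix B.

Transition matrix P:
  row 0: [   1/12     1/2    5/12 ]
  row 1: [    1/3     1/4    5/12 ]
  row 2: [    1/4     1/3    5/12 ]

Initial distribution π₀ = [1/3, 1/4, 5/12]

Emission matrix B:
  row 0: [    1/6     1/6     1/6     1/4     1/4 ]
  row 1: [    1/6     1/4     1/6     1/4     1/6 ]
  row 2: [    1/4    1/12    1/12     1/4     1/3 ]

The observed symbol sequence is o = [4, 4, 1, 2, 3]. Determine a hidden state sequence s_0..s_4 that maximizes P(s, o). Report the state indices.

path = [2, 2, 1, 0, 1]

t=0: δ = [8.333e-02, 4.167e-02, 1.389e-01]  (obs o_0=4)
t=1: δ = [8.681e-03, 7.716e-03, 1.929e-02]  ψ = [2, 2, 2]  (obs o_1=4)
t=2: δ = [8.038e-04, 1.608e-03, 6.698e-04]  ψ = [2, 2, 2]  (obs o_2=1)
t=3: δ = [8.931e-05, 6.698e-05, 5.582e-05]  ψ = [1, 0, 1]  (obs o_3=2)
t=4: δ = [5.582e-06, 1.116e-05, 9.303e-06]  ψ = [1, 0, 0]  (obs o_4=3)
backtrack: best end state = 1; path = [2, 2, 1, 0, 1]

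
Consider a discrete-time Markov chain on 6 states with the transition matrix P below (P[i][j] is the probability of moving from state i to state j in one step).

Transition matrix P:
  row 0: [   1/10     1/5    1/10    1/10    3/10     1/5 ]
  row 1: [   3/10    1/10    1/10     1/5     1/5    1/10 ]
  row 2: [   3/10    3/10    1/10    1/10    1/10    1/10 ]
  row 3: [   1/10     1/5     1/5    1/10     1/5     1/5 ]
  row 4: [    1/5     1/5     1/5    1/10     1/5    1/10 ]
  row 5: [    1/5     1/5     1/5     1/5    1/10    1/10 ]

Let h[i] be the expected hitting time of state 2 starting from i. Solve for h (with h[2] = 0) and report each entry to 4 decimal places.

First-step conditioning: h[2] = 0; for i ≠ 2, h[i] = 1 + Σ_k P[i][k]·h[k].
  h[0] = 1 + 1/10·h[0] + 1/5·h[1] + 1/10·h[3] + 3/10·h[4] + 1/5·h[5]
  h[1] = 1 + 3/10·h[0] + 1/10·h[1] + 1/5·h[3] + 1/5·h[4] + 1/10·h[5]
  h[3] = 1 + 1/10·h[0] + 1/5·h[1] + 1/10·h[3] + 1/5·h[4] + 1/5·h[5]
  h[4] = 1 + 1/5·h[0] + 1/5·h[1] + 1/10·h[3] + 1/5·h[4] + 1/10·h[5]
  h[5] = 1 + 1/5·h[0] + 1/5·h[1] + 1/5·h[3] + 1/10·h[4] + 1/10·h[5]
Solving the 5×5 linear system over states ≠ 2 gives exactly h = [26158/3913, 2026/301, 0, 23760/3913, 23980/3913, 23958/3913] (h[2] = 0 is the target).

h = [6.6849, 6.7309, 0.0000, 6.0721, 6.1283, 6.1227]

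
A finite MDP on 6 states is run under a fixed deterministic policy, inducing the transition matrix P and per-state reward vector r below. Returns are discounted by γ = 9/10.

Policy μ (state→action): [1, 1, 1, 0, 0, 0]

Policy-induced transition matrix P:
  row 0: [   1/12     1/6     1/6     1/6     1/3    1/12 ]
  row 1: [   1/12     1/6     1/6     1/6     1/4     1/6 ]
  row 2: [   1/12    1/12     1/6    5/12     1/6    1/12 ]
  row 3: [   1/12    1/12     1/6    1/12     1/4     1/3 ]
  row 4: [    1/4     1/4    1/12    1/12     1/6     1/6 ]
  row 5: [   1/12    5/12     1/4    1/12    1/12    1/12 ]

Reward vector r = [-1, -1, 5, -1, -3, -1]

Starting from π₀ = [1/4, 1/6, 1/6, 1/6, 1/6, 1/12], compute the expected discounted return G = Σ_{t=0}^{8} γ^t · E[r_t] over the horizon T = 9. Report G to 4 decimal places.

t=0: π = [0.2500, 0.1667, 0.1667, 0.1667, 0.1667, 0.0833], E[r] = -0.3333, γ^t·E[r] = -0.333333, running G = -0.333333
t=1: π = [0.1111, 0.1736, 0.1597, 0.1736, 0.2292, 0.1528], E[r] = -0.5000, γ^t·E[r] = -0.450000, running G = -0.783333
t=2: π = [0.1215, 0.1962, 0.1603, 0.1603, 0.2014, 0.1603], E[r] = -0.4410, γ^t·E[r] = -0.357188, running G = -1.140521
t=3: π = [0.1169, 0.1968, 0.1632, 0.1632, 0.2033, 0.1565], E[r] = -0.4271, γ^t·E[r] = -0.311344, running G = -1.451865
t=4: π = [0.1172, 0.1955, 0.1628, 0.1639, 0.2031, 0.1575], E[r] = -0.4296, γ^t·E[r] = -0.281849, running G = -1.733714
t=5: π = [0.1172, 0.1957, 0.1629, 0.1637, 0.2030, 0.1575], E[r] = -0.4289, γ^t·E[r] = -0.253245, running G = -1.986959
t=6: π = [0.1172, 0.1958, 0.1629, 0.1637, 0.2030, 0.1575], E[r] = -0.4288, γ^t·E[r] = -0.227878, running G = -2.214837
t=7: π = [0.1172, 0.1957, 0.1629, 0.1637, 0.2030, 0.1575], E[r] = -0.4288, γ^t·E[r] = -0.205106, running G = -2.419942
t=8: π = [0.1172, 0.1957, 0.1629, 0.1637, 0.2030, 0.1575], E[r] = -0.4288, γ^t·E[r] = -0.184592, running G = -2.604534

G = -2.6045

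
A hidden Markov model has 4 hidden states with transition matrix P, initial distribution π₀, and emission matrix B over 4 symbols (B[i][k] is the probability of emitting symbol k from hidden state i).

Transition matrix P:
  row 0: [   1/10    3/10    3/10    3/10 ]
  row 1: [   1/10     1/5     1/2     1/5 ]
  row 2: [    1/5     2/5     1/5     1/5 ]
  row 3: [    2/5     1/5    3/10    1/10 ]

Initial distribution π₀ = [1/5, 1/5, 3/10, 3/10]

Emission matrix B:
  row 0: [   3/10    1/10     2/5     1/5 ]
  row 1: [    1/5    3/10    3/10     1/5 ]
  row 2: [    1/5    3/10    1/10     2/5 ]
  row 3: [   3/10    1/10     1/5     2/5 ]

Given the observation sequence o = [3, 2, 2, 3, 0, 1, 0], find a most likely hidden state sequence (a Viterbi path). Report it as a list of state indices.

path = [3, 0, 1, 2, 1, 2, 1]

t=0: δ = [4.000e-02, 4.000e-02, 1.200e-01, 1.200e-01]  (obs o_0=3)
t=1: δ = [1.920e-02, 1.440e-02, 3.600e-03, 4.800e-03]  ψ = [3, 2, 3, 2]  (obs o_1=2)
t=2: δ = [7.680e-04, 1.728e-03, 7.200e-04, 1.152e-03]  ψ = [0, 0, 1, 0]  (obs o_2=2)
t=3: δ = [9.216e-05, 6.912e-05, 3.456e-04, 1.382e-04]  ψ = [3, 1, 1, 1]  (obs o_3=3)
t=4: δ = [2.074e-05, 2.765e-05, 1.382e-05, 2.074e-05]  ψ = [2, 2, 2, 2]  (obs o_4=0)
t=5: δ = [8.294e-07, 1.866e-06, 4.147e-06, 6.221e-07]  ψ = [3, 0, 1, 0]  (obs o_5=1)
t=6: δ = [2.488e-07, 3.318e-07, 1.866e-07, 2.488e-07]  ψ = [2, 2, 1, 2]  (obs o_6=0)
backtrack: best end state = 1; path = [3, 0, 1, 2, 1, 2, 1]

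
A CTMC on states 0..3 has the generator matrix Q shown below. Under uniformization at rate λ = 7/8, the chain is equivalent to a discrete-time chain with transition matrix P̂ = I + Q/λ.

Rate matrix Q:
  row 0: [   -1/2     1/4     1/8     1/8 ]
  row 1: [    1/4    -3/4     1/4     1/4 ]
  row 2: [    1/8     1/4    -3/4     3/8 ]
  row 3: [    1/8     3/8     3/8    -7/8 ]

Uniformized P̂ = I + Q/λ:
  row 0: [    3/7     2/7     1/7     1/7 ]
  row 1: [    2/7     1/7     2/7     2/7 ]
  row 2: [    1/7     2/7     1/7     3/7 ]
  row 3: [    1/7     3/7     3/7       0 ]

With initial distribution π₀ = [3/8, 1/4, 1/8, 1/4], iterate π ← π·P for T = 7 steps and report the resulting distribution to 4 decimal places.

t=0: π = [0.3750, 0.2500, 0.1250, 0.2500]
t=1: π = [0.2857, 0.2857, 0.2500, 0.1786]
t=2: π = [0.2653, 0.2704, 0.2347, 0.2296]
t=3: π = [0.2573, 0.2799, 0.2471, 0.2157]
t=4: π = [0.2564, 0.2766, 0.2445, 0.2226]
t=5: π = [0.2556, 0.2780, 0.2460, 0.2204]
t=6: π = [0.2556, 0.2775, 0.2455, 0.2214]
t=7: π = [0.2555, 0.2777, 0.2457, 0.2210]

π = [0.2555, 0.2777, 0.2457, 0.2210]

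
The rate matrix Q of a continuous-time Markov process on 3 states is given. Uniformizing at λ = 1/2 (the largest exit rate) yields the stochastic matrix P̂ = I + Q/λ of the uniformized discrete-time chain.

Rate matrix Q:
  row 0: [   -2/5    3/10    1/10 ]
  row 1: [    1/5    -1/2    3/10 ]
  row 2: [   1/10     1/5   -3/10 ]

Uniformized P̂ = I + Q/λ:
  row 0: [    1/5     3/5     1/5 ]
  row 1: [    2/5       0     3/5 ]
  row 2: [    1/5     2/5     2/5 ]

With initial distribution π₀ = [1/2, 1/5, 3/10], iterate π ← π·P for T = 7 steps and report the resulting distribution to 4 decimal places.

π = [0.2642, 0.3247, 0.4111]

t=0: π = [0.5000, 0.2000, 0.3000]
t=1: π = [0.2400, 0.4200, 0.3400]
t=2: π = [0.2840, 0.2800, 0.4360]
t=3: π = [0.2560, 0.3448, 0.3992]
t=4: π = [0.2690, 0.3133, 0.4178]
t=5: π = [0.2627, 0.3285, 0.4089]
t=6: π = [0.2657, 0.3211, 0.4132]
t=7: π = [0.2642, 0.3247, 0.4111]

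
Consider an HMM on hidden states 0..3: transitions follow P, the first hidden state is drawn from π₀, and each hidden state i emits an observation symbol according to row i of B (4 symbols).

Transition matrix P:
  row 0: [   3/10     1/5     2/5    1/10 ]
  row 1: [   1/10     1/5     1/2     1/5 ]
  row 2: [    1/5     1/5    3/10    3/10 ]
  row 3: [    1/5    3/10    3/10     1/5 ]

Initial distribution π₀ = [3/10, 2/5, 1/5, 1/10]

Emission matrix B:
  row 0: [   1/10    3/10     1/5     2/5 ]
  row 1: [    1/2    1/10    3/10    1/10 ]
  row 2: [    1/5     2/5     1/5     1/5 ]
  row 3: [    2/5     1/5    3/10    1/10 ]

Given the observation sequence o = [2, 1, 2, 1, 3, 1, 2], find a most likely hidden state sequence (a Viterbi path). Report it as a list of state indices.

t=0: δ = [6.000e-02, 1.200e-01, 4.000e-02, 3.000e-02]  (obs o_0=2)
t=1: δ = [5.400e-03, 2.400e-03, 2.400e-02, 4.800e-03]  ψ = [0, 1, 1, 1]  (obs o_1=1)
t=2: δ = [9.600e-04, 1.440e-03, 1.440e-03, 2.160e-03]  ψ = [2, 2, 2, 2]  (obs o_2=2)
t=3: δ = [1.296e-04, 6.480e-05, 2.880e-04, 8.640e-05]  ψ = [3, 3, 1, 2]  (obs o_3=1)
t=4: δ = [2.304e-05, 5.760e-06, 1.728e-05, 8.640e-06]  ψ = [2, 2, 2, 2]  (obs o_4=3)
t=5: δ = [2.074e-06, 4.608e-07, 3.686e-06, 1.037e-06]  ψ = [0, 0, 0, 2]  (obs o_5=1)
t=6: δ = [1.475e-07, 2.212e-07, 2.212e-07, 3.318e-07]  ψ = [2, 2, 2, 2]  (obs o_6=2)
backtrack: best end state = 3; path = [1, 2, 1, 2, 0, 2, 3]

path = [1, 2, 1, 2, 0, 2, 3]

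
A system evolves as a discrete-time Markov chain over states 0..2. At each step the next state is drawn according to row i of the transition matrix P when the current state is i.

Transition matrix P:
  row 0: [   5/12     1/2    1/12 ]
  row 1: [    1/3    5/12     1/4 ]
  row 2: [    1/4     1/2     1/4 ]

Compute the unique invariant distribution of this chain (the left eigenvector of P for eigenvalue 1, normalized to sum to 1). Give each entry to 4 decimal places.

Balance equations π_j = Σ_i π_i·P[i][j]:
  π_0 = 5/12·π_0 + 1/3·π_1 + 1/4·π_2
  π_1 = 1/2·π_0 + 5/12·π_1 + 1/2·π_2
  normalize: π_0 + π_1 + π_2 = 1
Solving the linear system gives exactly π = [9/26, 6/13, 5/26].

π = [0.3462, 0.4615, 0.1923]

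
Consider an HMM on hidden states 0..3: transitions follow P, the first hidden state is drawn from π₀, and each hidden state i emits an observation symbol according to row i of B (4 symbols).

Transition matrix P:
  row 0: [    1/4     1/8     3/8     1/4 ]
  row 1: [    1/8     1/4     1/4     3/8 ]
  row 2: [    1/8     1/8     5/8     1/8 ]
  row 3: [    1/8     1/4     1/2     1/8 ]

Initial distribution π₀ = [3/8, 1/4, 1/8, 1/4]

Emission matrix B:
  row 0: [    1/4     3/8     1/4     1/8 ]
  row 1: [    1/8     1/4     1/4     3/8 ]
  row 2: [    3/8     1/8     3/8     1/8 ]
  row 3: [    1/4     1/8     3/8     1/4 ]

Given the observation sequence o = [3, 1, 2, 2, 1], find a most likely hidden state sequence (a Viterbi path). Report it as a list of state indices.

t=0: δ = [4.688e-02, 9.375e-02, 1.562e-02, 6.250e-02]  (obs o_0=3)
t=1: δ = [4.395e-03, 5.859e-03, 3.906e-03, 4.395e-03]  ψ = [0, 1, 3, 1]  (obs o_1=1)
t=2: δ = [2.747e-04, 3.662e-04, 9.155e-04, 8.240e-04]  ψ = [0, 1, 2, 1]  (obs o_2=2)
t=3: δ = [2.861e-05, 5.150e-05, 2.146e-04, 5.150e-05]  ψ = [2, 3, 2, 1]  (obs o_3=2)
t=4: δ = [1.006e-05, 6.706e-06, 1.676e-05, 3.353e-06]  ψ = [2, 2, 2, 2]  (obs o_4=1)
backtrack: best end state = 2; path = [3, 2, 2, 2, 2]

path = [3, 2, 2, 2, 2]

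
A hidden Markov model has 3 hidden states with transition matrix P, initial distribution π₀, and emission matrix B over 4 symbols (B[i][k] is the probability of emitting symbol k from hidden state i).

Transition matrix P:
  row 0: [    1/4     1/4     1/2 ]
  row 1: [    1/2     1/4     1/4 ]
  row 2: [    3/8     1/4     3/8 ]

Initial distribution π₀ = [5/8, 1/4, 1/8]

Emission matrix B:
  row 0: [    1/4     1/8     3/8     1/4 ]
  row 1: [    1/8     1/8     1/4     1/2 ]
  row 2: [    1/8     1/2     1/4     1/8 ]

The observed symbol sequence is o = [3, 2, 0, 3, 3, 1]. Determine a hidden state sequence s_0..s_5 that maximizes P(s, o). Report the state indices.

t=0: δ = [1.562e-01, 1.250e-01, 1.562e-02]  (obs o_0=3)
t=1: δ = [2.344e-02, 9.766e-03, 1.953e-02]  ψ = [1, 0, 0]  (obs o_1=2)
t=2: δ = [1.831e-03, 7.324e-04, 1.465e-03]  ψ = [2, 0, 0]  (obs o_2=0)
t=3: δ = [1.373e-04, 2.289e-04, 1.144e-04]  ψ = [2, 0, 0]  (obs o_3=3)
t=4: δ = [2.861e-05, 2.861e-05, 8.583e-06]  ψ = [1, 1, 0]  (obs o_4=3)
t=5: δ = [1.788e-06, 8.941e-07, 7.153e-06]  ψ = [1, 0, 0]  (obs o_5=1)
backtrack: best end state = 2; path = [0, 2, 0, 1, 0, 2]

path = [0, 2, 0, 1, 0, 2]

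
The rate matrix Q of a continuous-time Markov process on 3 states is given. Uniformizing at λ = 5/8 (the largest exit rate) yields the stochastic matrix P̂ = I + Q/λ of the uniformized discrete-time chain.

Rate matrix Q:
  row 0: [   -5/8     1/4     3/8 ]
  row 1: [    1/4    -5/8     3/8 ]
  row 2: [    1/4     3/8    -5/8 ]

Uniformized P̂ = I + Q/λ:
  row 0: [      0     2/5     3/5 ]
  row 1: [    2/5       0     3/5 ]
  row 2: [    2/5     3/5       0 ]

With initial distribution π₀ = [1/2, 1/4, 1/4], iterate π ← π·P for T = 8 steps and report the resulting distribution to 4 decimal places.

π = [0.2859, 0.3412, 0.3729]

t=0: π = [0.5000, 0.2500, 0.2500]
t=1: π = [0.2000, 0.3500, 0.4500]
t=2: π = [0.3200, 0.3500, 0.3300]
t=3: π = [0.2720, 0.3260, 0.4020]
t=4: π = [0.2912, 0.3500, 0.3588]
t=5: π = [0.2835, 0.3318, 0.3847]
t=6: π = [0.2866, 0.3442, 0.3692]
t=7: π = [0.2854, 0.3361, 0.3785]
t=8: π = [0.2859, 0.3412, 0.3729]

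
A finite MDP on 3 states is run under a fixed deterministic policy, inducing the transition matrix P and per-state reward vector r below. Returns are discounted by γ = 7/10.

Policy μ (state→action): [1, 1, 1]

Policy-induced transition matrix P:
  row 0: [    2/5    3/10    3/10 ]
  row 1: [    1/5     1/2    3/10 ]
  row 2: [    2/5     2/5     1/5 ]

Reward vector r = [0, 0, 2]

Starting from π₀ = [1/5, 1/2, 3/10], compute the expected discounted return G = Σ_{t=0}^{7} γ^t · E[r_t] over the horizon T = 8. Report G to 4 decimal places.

G = 1.7643

t=0: π = [0.2000, 0.5000, 0.3000], E[r] = 0.6000, γ^t·E[r] = 0.600000, running G = 0.600000
t=1: π = [0.3000, 0.4300, 0.2700], E[r] = 0.5400, γ^t·E[r] = 0.378000, running G = 0.978000
t=2: π = [0.3140, 0.4130, 0.2730], E[r] = 0.5460, γ^t·E[r] = 0.267540, running G = 1.245540
t=3: π = [0.3174, 0.4099, 0.2727], E[r] = 0.5454, γ^t·E[r] = 0.187072, running G = 1.432612
t=4: π = [0.3180, 0.4093, 0.2727], E[r] = 0.5455, γ^t·E[r] = 0.130965, running G = 1.563577
t=5: π = [0.3182, 0.4091, 0.2727], E[r] = 0.5455, γ^t·E[r] = 0.091674, running G = 1.655252
t=6: π = [0.3182, 0.4091, 0.2727], E[r] = 0.5455, γ^t·E[r] = 0.064172, running G = 1.719424
t=7: π = [0.3182, 0.4091, 0.2727], E[r] = 0.5455, γ^t·E[r] = 0.044921, running G = 1.764344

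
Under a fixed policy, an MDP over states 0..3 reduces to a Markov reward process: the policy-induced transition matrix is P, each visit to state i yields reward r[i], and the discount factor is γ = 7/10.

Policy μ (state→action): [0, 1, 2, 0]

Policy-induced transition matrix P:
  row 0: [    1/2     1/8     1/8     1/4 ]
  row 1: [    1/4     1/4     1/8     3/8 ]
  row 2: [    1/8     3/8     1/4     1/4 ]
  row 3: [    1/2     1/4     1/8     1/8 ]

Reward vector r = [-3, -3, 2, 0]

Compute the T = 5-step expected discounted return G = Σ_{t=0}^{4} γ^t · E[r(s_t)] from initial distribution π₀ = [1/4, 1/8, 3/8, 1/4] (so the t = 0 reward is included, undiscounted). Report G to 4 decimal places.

t=0: π = [0.2500, 0.1250, 0.3750, 0.2500], E[r] = -0.3750, γ^t·E[r] = -0.375000, running G = -0.375000
t=1: π = [0.3281, 0.2656, 0.1719, 0.2344], E[r] = -1.4375, γ^t·E[r] = -1.006250, running G = -1.381250
t=2: π = [0.3691, 0.2305, 0.1465, 0.2539], E[r] = -1.5059, γ^t·E[r] = -0.737871, running G = -2.119121
t=3: π = [0.3875, 0.2222, 0.1433, 0.2471], E[r] = -1.5422, γ^t·E[r] = -0.528987, running G = -2.648108
t=4: π = [0.3907, 0.2195, 0.1429, 0.2469], E[r] = -1.5448, γ^t·E[r] = -0.370899, running G = -3.019007

G = -3.0190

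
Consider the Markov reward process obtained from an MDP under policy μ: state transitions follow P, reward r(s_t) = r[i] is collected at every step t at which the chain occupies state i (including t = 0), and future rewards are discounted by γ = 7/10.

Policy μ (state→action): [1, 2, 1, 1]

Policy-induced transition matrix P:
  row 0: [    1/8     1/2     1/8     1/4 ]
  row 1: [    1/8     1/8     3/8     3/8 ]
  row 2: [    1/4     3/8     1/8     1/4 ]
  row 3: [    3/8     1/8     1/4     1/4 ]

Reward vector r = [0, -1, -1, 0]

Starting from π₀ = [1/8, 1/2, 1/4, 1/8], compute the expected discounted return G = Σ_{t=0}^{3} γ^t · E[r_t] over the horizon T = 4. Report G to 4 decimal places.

t=0: π = [0.1250, 0.5000, 0.2500, 0.1250], E[r] = -0.7500, γ^t·E[r] = -0.750000, running G = -0.750000
t=1: π = [0.1875, 0.2344, 0.2656, 0.3125], E[r] = -0.5000, γ^t·E[r] = -0.350000, running G = -1.100000
t=2: π = [0.2363, 0.2617, 0.2227, 0.2793], E[r] = -0.4844, γ^t·E[r] = -0.237344, running G = -1.337344
t=3: π = [0.2227, 0.2693, 0.2253, 0.2827], E[r] = -0.4946, γ^t·E[r] = -0.169658, running G = -1.507001

G = -1.5070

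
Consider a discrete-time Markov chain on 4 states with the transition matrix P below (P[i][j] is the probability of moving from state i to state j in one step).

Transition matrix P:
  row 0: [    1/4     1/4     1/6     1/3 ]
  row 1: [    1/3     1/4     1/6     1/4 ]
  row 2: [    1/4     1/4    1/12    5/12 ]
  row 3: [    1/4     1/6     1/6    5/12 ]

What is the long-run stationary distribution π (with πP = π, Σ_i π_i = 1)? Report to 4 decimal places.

π = [0.2683, 0.2202, 0.1538, 0.3576]

Balance equations π_j = Σ_i π_i·P[i][j]:
  π_0 = 1/4·π_0 + 1/3·π_1 + 1/4·π_2 + 1/4·π_3
  π_1 = 1/4·π_0 + 1/4·π_1 + 1/4·π_2 + 1/6·π_3
  π_2 = 1/6·π_0 + 1/6·π_1 + 1/12·π_2 + 1/6·π_3
  normalize: π_0 + π_1 + π_2 + π_3 = 1
Solving the linear system gives exactly π = [457/1703, 375/1703, 2/13, 609/1703].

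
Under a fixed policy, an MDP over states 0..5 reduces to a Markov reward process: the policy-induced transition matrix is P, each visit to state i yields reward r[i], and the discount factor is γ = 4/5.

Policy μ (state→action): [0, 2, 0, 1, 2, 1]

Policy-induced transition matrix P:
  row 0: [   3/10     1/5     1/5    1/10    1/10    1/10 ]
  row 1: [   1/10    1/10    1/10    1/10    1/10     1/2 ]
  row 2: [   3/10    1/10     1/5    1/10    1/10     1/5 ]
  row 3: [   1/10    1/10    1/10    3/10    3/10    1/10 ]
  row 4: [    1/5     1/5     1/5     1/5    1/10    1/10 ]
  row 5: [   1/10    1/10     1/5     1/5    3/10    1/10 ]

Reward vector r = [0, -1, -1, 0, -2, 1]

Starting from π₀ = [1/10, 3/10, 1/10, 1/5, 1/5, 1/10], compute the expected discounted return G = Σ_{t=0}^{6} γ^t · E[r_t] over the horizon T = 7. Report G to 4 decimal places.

G = -2.0235

t=0: π = [0.1000, 0.3000, 0.1000, 0.2000, 0.2000, 0.1000], E[r] = -0.7000, γ^t·E[r] = -0.700000, running G = -0.700000
t=1: π = [0.1600, 0.1300, 0.1500, 0.1700, 0.1600, 0.2300], E[r] = -0.3700, γ^t·E[r] = -0.296000, running G = -0.996000
t=2: π = [0.1780, 0.1320, 0.1700, 0.1730, 0.1800, 0.1670], E[r] = -0.4950, γ^t·E[r] = -0.316800, running G = -1.312800
t=3: π = [0.1876, 0.1358, 0.1695, 0.1693, 0.1680, 0.1698], E[r] = -0.4715, γ^t·E[r] = -0.241408, running G = -1.554208
t=4: π = [0.1882, 0.1356, 0.1695, 0.1676, 0.1678, 0.1713], E[r] = -0.4694, γ^t·E[r] = -0.192274, running G = -1.746482
t=5: π = [0.1883, 0.1356, 0.1697, 0.1674, 0.1678, 0.1712], E[r] = -0.4697, γ^t·E[r] = -0.153903, running G = -1.900386
t=6: π = [0.1884, 0.1356, 0.1697, 0.1674, 0.1677, 0.1712], E[r] = -0.4695, γ^t·E[r] = -0.123087, running G = -2.023473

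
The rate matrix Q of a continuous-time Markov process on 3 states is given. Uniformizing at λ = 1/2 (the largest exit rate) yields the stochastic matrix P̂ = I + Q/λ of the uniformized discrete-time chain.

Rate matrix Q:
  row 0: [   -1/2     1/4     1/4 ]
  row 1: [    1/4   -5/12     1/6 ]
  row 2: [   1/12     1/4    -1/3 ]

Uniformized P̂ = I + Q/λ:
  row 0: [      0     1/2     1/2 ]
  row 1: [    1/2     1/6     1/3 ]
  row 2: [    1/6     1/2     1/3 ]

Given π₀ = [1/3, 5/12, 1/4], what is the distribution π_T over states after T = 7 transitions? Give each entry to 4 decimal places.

t=0: π = [0.3333, 0.4167, 0.2500]
t=1: π = [0.2500, 0.3611, 0.3889]
t=2: π = [0.2454, 0.3796, 0.3750]
t=3: π = [0.2523, 0.3735, 0.3742]
t=4: π = [0.2491, 0.3755, 0.3754]
t=5: π = [0.2503, 0.3748, 0.3748]
t=6: π = [0.2499, 0.3751, 0.3751]
t=7: π = [0.2500, 0.3750, 0.3750]

π = [0.2500, 0.3750, 0.3750]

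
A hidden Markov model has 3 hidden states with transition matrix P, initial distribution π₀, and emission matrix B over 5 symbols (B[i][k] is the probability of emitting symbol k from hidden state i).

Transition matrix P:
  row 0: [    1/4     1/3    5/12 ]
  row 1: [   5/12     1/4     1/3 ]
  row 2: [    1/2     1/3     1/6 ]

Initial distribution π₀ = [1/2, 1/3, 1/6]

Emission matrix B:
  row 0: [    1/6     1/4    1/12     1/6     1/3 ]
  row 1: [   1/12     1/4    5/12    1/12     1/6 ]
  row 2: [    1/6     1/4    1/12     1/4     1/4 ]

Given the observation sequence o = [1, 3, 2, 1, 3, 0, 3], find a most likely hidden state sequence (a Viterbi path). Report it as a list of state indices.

path = [0, 2, 1, 0, 2, 0, 2]

t=0: δ = [1.250e-01, 8.333e-02, 4.167e-02]  (obs o_0=1)
t=1: δ = [5.787e-03, 3.472e-03, 1.302e-02]  ψ = [1, 0, 0]  (obs o_1=3)
t=2: δ = [5.425e-04, 1.808e-03, 2.009e-04]  ψ = [2, 2, 0]  (obs o_2=2)
t=3: δ = [1.884e-04, 1.130e-04, 1.507e-04]  ψ = [1, 1, 1]  (obs o_3=1)
t=4: δ = [1.256e-05, 5.233e-06, 1.962e-05]  ψ = [2, 0, 0]  (obs o_4=3)
t=5: δ = [1.635e-06, 5.451e-07, 8.721e-07]  ψ = [2, 2, 0]  (obs o_5=0)
t=6: δ = [7.268e-08, 4.542e-08, 1.703e-07]  ψ = [2, 0, 0]  (obs o_6=3)
backtrack: best end state = 2; path = [0, 2, 1, 0, 2, 0, 2]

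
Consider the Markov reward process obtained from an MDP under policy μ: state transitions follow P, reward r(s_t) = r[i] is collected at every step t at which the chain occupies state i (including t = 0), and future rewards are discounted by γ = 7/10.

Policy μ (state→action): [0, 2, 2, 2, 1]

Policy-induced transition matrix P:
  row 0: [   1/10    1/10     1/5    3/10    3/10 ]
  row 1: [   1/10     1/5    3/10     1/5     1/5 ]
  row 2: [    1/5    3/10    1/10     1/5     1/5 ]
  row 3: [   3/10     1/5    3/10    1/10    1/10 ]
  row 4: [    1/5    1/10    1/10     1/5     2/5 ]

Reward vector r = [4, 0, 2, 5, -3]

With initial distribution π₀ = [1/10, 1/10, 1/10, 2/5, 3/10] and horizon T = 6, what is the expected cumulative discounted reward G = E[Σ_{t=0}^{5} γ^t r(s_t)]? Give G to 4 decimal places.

G = 4.4203

t=0: π = [0.1000, 0.1000, 0.1000, 0.4000, 0.3000], E[r] = 1.7000, γ^t·E[r] = 1.700000, running G = 1.700000
t=1: π = [0.2200, 0.1700, 0.2100, 0.1700, 0.2300], E[r] = 1.4600, γ^t·E[r] = 1.022000, running G = 2.722000
t=2: π = [0.1780, 0.1760, 0.1900, 0.2050, 0.2510], E[r] = 1.3640, γ^t·E[r] = 0.668360, running G = 3.390360
t=3: π = [0.1851, 0.1761, 0.1940, 0.1973, 0.2475], E[r] = 1.3724, γ^t·E[r] = 0.470733, running G = 3.861093
t=4: π = [0.1836, 0.1761, 0.1932, 0.1988, 0.2483], E[r] = 1.3699, γ^t·E[r] = 0.328908, running G = 4.190001
t=5: π = [0.1839, 0.1761, 0.1933, 0.1985, 0.2481], E[r] = 1.3703, γ^t·E[r] = 0.230306, running G = 4.420308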